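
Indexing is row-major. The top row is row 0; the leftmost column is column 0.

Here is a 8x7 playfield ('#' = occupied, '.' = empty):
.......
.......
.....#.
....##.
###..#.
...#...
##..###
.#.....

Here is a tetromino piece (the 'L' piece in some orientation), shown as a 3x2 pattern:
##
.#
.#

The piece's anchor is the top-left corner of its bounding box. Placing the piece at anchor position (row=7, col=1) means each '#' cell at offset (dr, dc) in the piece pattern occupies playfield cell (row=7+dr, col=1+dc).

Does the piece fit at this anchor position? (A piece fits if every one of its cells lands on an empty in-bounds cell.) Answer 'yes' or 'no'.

Answer: no

Derivation:
Check each piece cell at anchor (7, 1):
  offset (0,0) -> (7,1): occupied ('#') -> FAIL
  offset (0,1) -> (7,2): empty -> OK
  offset (1,1) -> (8,2): out of bounds -> FAIL
  offset (2,1) -> (9,2): out of bounds -> FAIL
All cells valid: no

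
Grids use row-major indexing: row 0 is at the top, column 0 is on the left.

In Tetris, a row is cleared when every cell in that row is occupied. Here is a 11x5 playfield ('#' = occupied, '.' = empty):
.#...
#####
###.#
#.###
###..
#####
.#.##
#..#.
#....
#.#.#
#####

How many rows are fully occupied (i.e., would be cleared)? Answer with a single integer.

Answer: 3

Derivation:
Check each row:
  row 0: 4 empty cells -> not full
  row 1: 0 empty cells -> FULL (clear)
  row 2: 1 empty cell -> not full
  row 3: 1 empty cell -> not full
  row 4: 2 empty cells -> not full
  row 5: 0 empty cells -> FULL (clear)
  row 6: 2 empty cells -> not full
  row 7: 3 empty cells -> not full
  row 8: 4 empty cells -> not full
  row 9: 2 empty cells -> not full
  row 10: 0 empty cells -> FULL (clear)
Total rows cleared: 3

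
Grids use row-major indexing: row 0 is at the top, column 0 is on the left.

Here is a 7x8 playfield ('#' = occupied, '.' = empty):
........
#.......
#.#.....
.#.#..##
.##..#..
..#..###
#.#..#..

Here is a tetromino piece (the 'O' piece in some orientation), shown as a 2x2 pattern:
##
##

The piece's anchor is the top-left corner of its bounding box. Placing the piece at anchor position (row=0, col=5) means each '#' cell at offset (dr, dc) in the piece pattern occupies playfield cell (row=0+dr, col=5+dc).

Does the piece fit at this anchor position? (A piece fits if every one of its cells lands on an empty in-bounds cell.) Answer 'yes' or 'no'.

Check each piece cell at anchor (0, 5):
  offset (0,0) -> (0,5): empty -> OK
  offset (0,1) -> (0,6): empty -> OK
  offset (1,0) -> (1,5): empty -> OK
  offset (1,1) -> (1,6): empty -> OK
All cells valid: yes

Answer: yes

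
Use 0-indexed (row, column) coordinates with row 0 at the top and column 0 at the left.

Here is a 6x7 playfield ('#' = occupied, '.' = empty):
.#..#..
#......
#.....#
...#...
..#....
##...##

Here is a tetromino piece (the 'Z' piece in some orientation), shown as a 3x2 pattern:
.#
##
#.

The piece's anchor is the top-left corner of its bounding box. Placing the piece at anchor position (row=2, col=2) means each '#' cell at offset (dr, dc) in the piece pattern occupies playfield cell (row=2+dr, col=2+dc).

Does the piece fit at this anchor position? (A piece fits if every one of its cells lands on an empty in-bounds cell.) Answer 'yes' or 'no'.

Check each piece cell at anchor (2, 2):
  offset (0,1) -> (2,3): empty -> OK
  offset (1,0) -> (3,2): empty -> OK
  offset (1,1) -> (3,3): occupied ('#') -> FAIL
  offset (2,0) -> (4,2): occupied ('#') -> FAIL
All cells valid: no

Answer: no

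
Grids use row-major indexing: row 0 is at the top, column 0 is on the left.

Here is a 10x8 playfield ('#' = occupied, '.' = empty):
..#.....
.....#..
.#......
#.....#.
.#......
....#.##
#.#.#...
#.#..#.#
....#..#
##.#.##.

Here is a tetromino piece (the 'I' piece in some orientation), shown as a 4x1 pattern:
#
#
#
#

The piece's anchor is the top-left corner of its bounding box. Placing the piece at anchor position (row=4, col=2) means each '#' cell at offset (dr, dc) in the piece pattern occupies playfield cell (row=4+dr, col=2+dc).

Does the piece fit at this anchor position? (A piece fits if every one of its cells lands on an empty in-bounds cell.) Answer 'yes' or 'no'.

Answer: no

Derivation:
Check each piece cell at anchor (4, 2):
  offset (0,0) -> (4,2): empty -> OK
  offset (1,0) -> (5,2): empty -> OK
  offset (2,0) -> (6,2): occupied ('#') -> FAIL
  offset (3,0) -> (7,2): occupied ('#') -> FAIL
All cells valid: no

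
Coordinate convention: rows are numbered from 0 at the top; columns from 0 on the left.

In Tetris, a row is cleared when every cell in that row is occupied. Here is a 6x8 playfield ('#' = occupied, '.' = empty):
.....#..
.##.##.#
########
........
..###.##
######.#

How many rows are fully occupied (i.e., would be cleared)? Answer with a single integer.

Check each row:
  row 0: 7 empty cells -> not full
  row 1: 3 empty cells -> not full
  row 2: 0 empty cells -> FULL (clear)
  row 3: 8 empty cells -> not full
  row 4: 3 empty cells -> not full
  row 5: 1 empty cell -> not full
Total rows cleared: 1

Answer: 1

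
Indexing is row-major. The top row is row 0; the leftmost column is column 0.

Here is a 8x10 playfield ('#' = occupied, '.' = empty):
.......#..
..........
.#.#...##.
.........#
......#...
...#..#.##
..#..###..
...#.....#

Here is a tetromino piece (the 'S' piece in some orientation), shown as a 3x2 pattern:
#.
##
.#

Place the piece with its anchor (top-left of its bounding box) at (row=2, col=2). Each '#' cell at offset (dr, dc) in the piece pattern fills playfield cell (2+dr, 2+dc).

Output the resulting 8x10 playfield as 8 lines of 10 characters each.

Fill (2+0,2+0) = (2,2)
Fill (2+1,2+0) = (3,2)
Fill (2+1,2+1) = (3,3)
Fill (2+2,2+1) = (4,3)

Answer: .......#..
..........
.###...##.
..##.....#
...#..#...
...#..#.##
..#..###..
...#.....#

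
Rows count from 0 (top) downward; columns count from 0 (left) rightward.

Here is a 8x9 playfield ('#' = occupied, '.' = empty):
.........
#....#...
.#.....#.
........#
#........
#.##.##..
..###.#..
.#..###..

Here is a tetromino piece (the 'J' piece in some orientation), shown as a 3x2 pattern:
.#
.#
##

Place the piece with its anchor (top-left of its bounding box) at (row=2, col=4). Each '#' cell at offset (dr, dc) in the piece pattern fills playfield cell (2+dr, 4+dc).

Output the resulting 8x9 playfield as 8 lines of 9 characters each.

Answer: .........
#....#...
.#...#.#.
.....#..#
#...##...
#.##.##..
..###.#..
.#..###..

Derivation:
Fill (2+0,4+1) = (2,5)
Fill (2+1,4+1) = (3,5)
Fill (2+2,4+0) = (4,4)
Fill (2+2,4+1) = (4,5)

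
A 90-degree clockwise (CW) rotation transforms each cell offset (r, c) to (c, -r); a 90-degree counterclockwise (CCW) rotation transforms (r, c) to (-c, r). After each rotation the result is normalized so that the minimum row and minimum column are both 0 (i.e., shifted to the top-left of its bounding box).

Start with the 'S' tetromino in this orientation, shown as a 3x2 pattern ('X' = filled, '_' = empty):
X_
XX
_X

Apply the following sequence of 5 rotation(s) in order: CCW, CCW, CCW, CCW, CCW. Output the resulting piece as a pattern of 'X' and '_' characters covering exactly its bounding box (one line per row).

Answer: _XX
XX_

Derivation:
Start:
X_
XX
_X
After rotation 1 (CCW):
_XX
XX_
After rotation 2 (CCW):
X_
XX
_X
After rotation 3 (CCW):
_XX
XX_
After rotation 4 (CCW):
X_
XX
_X
After rotation 5 (CCW):
_XX
XX_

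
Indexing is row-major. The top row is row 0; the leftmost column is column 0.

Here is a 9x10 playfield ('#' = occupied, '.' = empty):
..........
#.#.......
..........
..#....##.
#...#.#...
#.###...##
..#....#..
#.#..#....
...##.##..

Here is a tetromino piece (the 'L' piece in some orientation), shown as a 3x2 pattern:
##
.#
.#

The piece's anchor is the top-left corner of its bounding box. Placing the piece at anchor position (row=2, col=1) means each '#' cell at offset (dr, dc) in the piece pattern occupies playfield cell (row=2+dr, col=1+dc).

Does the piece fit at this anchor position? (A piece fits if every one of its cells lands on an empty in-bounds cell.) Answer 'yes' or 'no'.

Check each piece cell at anchor (2, 1):
  offset (0,0) -> (2,1): empty -> OK
  offset (0,1) -> (2,2): empty -> OK
  offset (1,1) -> (3,2): occupied ('#') -> FAIL
  offset (2,1) -> (4,2): empty -> OK
All cells valid: no

Answer: no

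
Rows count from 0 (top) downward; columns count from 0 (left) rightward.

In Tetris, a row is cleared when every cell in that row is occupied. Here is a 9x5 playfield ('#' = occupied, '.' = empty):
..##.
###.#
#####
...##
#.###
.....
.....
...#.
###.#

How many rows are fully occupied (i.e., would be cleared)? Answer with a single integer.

Answer: 1

Derivation:
Check each row:
  row 0: 3 empty cells -> not full
  row 1: 1 empty cell -> not full
  row 2: 0 empty cells -> FULL (clear)
  row 3: 3 empty cells -> not full
  row 4: 1 empty cell -> not full
  row 5: 5 empty cells -> not full
  row 6: 5 empty cells -> not full
  row 7: 4 empty cells -> not full
  row 8: 1 empty cell -> not full
Total rows cleared: 1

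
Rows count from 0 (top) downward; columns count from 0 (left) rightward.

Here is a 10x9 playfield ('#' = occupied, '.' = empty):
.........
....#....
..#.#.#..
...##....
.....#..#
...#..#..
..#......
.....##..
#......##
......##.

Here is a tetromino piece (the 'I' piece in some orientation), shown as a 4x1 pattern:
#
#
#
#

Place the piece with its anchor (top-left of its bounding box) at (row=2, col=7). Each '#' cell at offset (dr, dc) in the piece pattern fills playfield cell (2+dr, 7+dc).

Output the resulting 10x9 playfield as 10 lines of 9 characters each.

Fill (2+0,7+0) = (2,7)
Fill (2+1,7+0) = (3,7)
Fill (2+2,7+0) = (4,7)
Fill (2+3,7+0) = (5,7)

Answer: .........
....#....
..#.#.##.
...##..#.
.....#.##
...#..##.
..#......
.....##..
#......##
......##.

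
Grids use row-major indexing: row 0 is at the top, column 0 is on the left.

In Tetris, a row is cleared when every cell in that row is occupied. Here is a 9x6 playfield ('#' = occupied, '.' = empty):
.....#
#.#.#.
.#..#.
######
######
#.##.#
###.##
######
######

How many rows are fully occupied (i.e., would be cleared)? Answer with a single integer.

Answer: 4

Derivation:
Check each row:
  row 0: 5 empty cells -> not full
  row 1: 3 empty cells -> not full
  row 2: 4 empty cells -> not full
  row 3: 0 empty cells -> FULL (clear)
  row 4: 0 empty cells -> FULL (clear)
  row 5: 2 empty cells -> not full
  row 6: 1 empty cell -> not full
  row 7: 0 empty cells -> FULL (clear)
  row 8: 0 empty cells -> FULL (clear)
Total rows cleared: 4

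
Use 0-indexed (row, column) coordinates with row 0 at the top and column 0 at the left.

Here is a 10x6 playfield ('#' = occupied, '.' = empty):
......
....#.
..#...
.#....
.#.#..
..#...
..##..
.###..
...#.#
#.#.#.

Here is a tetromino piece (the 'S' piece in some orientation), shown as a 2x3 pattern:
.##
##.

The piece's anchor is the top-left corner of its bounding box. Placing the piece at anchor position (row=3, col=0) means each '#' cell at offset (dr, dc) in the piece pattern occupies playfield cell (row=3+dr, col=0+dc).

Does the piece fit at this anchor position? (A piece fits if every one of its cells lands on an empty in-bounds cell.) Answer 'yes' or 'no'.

Answer: no

Derivation:
Check each piece cell at anchor (3, 0):
  offset (0,1) -> (3,1): occupied ('#') -> FAIL
  offset (0,2) -> (3,2): empty -> OK
  offset (1,0) -> (4,0): empty -> OK
  offset (1,1) -> (4,1): occupied ('#') -> FAIL
All cells valid: no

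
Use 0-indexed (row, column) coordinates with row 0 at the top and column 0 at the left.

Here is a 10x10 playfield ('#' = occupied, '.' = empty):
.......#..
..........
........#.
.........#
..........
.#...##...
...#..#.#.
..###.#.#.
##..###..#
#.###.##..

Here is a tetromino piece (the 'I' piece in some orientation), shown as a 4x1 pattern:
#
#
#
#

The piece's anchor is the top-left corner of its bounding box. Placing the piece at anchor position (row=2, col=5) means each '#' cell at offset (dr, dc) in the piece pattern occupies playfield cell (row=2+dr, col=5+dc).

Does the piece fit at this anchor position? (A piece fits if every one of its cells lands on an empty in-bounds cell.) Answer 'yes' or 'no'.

Answer: no

Derivation:
Check each piece cell at anchor (2, 5):
  offset (0,0) -> (2,5): empty -> OK
  offset (1,0) -> (3,5): empty -> OK
  offset (2,0) -> (4,5): empty -> OK
  offset (3,0) -> (5,5): occupied ('#') -> FAIL
All cells valid: no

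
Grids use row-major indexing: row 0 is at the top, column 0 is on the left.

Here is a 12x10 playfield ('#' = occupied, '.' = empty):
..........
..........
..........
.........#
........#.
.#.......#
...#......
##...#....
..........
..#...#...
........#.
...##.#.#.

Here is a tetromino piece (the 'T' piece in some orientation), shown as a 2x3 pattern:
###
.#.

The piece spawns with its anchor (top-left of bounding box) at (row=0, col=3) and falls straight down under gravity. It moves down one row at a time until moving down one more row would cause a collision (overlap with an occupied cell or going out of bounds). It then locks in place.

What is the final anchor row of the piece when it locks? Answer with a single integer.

Answer: 5

Derivation:
Spawn at (row=0, col=3). Try each row:
  row 0: fits
  row 1: fits
  row 2: fits
  row 3: fits
  row 4: fits
  row 5: fits
  row 6: blocked -> lock at row 5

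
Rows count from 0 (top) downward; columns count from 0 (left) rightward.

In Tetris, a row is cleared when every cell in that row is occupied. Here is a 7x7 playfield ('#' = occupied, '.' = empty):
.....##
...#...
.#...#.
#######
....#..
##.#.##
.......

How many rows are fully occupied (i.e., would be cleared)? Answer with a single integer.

Answer: 1

Derivation:
Check each row:
  row 0: 5 empty cells -> not full
  row 1: 6 empty cells -> not full
  row 2: 5 empty cells -> not full
  row 3: 0 empty cells -> FULL (clear)
  row 4: 6 empty cells -> not full
  row 5: 2 empty cells -> not full
  row 6: 7 empty cells -> not full
Total rows cleared: 1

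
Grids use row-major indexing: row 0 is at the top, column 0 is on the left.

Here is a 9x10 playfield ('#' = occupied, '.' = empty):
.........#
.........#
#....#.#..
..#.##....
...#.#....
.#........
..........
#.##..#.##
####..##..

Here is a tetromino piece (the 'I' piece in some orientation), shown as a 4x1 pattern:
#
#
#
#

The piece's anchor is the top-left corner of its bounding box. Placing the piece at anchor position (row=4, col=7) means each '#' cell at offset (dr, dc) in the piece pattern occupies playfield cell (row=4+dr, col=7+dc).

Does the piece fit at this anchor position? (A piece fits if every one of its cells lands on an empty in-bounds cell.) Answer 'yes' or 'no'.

Check each piece cell at anchor (4, 7):
  offset (0,0) -> (4,7): empty -> OK
  offset (1,0) -> (5,7): empty -> OK
  offset (2,0) -> (6,7): empty -> OK
  offset (3,0) -> (7,7): empty -> OK
All cells valid: yes

Answer: yes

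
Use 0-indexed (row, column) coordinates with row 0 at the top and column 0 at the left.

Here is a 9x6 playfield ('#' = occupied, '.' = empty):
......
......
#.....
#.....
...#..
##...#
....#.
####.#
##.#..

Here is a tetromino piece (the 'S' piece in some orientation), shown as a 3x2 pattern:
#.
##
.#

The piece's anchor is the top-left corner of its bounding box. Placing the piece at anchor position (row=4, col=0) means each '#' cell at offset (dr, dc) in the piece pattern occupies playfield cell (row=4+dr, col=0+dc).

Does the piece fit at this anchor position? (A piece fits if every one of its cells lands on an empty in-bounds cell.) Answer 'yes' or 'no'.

Answer: no

Derivation:
Check each piece cell at anchor (4, 0):
  offset (0,0) -> (4,0): empty -> OK
  offset (1,0) -> (5,0): occupied ('#') -> FAIL
  offset (1,1) -> (5,1): occupied ('#') -> FAIL
  offset (2,1) -> (6,1): empty -> OK
All cells valid: no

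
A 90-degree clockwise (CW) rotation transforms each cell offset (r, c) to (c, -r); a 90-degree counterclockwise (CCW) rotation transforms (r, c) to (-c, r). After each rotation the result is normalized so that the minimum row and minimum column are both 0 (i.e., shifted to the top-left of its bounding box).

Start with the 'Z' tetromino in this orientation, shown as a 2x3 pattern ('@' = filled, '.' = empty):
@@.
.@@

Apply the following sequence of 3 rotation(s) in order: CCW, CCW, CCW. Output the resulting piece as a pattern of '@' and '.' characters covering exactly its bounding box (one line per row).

Answer: .@
@@
@.

Derivation:
Start:
@@.
.@@
After rotation 1 (CCW):
.@
@@
@.
After rotation 2 (CCW):
@@.
.@@
After rotation 3 (CCW):
.@
@@
@.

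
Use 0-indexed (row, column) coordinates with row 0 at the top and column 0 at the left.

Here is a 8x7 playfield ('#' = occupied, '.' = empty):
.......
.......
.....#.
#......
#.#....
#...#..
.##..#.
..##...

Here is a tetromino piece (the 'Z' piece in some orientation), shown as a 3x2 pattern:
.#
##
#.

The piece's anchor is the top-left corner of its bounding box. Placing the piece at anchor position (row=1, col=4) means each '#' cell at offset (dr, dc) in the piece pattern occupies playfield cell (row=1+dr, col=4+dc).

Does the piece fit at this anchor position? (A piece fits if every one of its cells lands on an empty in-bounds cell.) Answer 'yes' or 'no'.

Check each piece cell at anchor (1, 4):
  offset (0,1) -> (1,5): empty -> OK
  offset (1,0) -> (2,4): empty -> OK
  offset (1,1) -> (2,5): occupied ('#') -> FAIL
  offset (2,0) -> (3,4): empty -> OK
All cells valid: no

Answer: no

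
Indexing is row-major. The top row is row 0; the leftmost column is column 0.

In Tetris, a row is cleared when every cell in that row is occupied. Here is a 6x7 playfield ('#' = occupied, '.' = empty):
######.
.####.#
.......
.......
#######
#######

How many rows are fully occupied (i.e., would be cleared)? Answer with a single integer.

Answer: 2

Derivation:
Check each row:
  row 0: 1 empty cell -> not full
  row 1: 2 empty cells -> not full
  row 2: 7 empty cells -> not full
  row 3: 7 empty cells -> not full
  row 4: 0 empty cells -> FULL (clear)
  row 5: 0 empty cells -> FULL (clear)
Total rows cleared: 2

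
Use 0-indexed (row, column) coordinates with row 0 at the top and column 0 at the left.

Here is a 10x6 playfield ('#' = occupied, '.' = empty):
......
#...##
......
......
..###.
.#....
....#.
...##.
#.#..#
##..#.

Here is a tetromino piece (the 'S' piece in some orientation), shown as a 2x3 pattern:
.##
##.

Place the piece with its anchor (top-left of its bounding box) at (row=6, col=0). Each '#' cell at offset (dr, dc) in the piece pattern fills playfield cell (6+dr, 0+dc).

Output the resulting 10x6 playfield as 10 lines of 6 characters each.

Fill (6+0,0+1) = (6,1)
Fill (6+0,0+2) = (6,2)
Fill (6+1,0+0) = (7,0)
Fill (6+1,0+1) = (7,1)

Answer: ......
#...##
......
......
..###.
.#....
.##.#.
##.##.
#.#..#
##..#.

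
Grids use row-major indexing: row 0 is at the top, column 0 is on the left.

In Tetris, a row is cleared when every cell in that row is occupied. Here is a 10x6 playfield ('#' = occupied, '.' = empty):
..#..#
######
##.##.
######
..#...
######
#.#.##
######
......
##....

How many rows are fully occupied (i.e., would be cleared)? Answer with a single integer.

Check each row:
  row 0: 4 empty cells -> not full
  row 1: 0 empty cells -> FULL (clear)
  row 2: 2 empty cells -> not full
  row 3: 0 empty cells -> FULL (clear)
  row 4: 5 empty cells -> not full
  row 5: 0 empty cells -> FULL (clear)
  row 6: 2 empty cells -> not full
  row 7: 0 empty cells -> FULL (clear)
  row 8: 6 empty cells -> not full
  row 9: 4 empty cells -> not full
Total rows cleared: 4

Answer: 4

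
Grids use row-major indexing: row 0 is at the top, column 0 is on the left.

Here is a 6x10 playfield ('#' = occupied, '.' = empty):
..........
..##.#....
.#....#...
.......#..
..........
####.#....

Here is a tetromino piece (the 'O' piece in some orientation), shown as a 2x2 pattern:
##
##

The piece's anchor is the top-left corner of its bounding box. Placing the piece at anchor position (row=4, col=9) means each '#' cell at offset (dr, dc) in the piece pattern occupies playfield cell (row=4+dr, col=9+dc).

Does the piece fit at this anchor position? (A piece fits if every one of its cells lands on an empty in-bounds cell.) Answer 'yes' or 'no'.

Answer: no

Derivation:
Check each piece cell at anchor (4, 9):
  offset (0,0) -> (4,9): empty -> OK
  offset (0,1) -> (4,10): out of bounds -> FAIL
  offset (1,0) -> (5,9): empty -> OK
  offset (1,1) -> (5,10): out of bounds -> FAIL
All cells valid: no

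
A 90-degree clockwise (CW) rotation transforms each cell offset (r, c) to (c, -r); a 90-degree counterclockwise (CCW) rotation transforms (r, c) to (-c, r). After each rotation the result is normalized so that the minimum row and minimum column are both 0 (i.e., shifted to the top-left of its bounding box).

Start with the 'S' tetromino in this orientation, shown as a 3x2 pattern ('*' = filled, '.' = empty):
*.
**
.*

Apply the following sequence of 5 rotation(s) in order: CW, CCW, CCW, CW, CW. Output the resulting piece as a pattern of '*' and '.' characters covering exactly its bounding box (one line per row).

Answer: .**
**.

Derivation:
Start:
*.
**
.*
After rotation 1 (CW):
.**
**.
After rotation 2 (CCW):
*.
**
.*
After rotation 3 (CCW):
.**
**.
After rotation 4 (CW):
*.
**
.*
After rotation 5 (CW):
.**
**.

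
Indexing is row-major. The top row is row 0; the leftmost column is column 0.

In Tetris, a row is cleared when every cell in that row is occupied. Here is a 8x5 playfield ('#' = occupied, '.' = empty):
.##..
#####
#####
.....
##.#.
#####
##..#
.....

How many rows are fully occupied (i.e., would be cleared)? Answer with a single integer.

Answer: 3

Derivation:
Check each row:
  row 0: 3 empty cells -> not full
  row 1: 0 empty cells -> FULL (clear)
  row 2: 0 empty cells -> FULL (clear)
  row 3: 5 empty cells -> not full
  row 4: 2 empty cells -> not full
  row 5: 0 empty cells -> FULL (clear)
  row 6: 2 empty cells -> not full
  row 7: 5 empty cells -> not full
Total rows cleared: 3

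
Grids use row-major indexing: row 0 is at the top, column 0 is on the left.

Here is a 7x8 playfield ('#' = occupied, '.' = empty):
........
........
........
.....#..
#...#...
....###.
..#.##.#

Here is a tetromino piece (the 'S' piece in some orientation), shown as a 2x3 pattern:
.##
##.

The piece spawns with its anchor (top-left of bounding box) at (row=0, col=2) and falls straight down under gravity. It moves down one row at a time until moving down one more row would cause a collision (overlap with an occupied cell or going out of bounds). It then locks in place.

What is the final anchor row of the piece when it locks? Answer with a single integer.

Spawn at (row=0, col=2). Try each row:
  row 0: fits
  row 1: fits
  row 2: fits
  row 3: fits
  row 4: blocked -> lock at row 3

Answer: 3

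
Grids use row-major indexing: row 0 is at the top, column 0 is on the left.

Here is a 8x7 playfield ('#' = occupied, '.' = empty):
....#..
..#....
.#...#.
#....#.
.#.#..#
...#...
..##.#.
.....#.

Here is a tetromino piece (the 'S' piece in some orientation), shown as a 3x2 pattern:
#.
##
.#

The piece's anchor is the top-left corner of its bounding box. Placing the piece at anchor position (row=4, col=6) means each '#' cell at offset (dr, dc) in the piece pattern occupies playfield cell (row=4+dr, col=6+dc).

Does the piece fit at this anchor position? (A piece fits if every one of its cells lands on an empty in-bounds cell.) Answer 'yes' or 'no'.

Answer: no

Derivation:
Check each piece cell at anchor (4, 6):
  offset (0,0) -> (4,6): occupied ('#') -> FAIL
  offset (1,0) -> (5,6): empty -> OK
  offset (1,1) -> (5,7): out of bounds -> FAIL
  offset (2,1) -> (6,7): out of bounds -> FAIL
All cells valid: no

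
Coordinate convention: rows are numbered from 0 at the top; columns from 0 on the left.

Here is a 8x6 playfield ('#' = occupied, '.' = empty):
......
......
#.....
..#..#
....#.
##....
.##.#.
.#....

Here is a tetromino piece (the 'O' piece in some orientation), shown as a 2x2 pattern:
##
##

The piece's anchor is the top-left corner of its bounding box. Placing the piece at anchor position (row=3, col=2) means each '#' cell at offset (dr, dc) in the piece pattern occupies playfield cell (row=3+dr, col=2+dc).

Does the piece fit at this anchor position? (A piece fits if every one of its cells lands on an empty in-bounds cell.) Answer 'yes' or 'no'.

Answer: no

Derivation:
Check each piece cell at anchor (3, 2):
  offset (0,0) -> (3,2): occupied ('#') -> FAIL
  offset (0,1) -> (3,3): empty -> OK
  offset (1,0) -> (4,2): empty -> OK
  offset (1,1) -> (4,3): empty -> OK
All cells valid: no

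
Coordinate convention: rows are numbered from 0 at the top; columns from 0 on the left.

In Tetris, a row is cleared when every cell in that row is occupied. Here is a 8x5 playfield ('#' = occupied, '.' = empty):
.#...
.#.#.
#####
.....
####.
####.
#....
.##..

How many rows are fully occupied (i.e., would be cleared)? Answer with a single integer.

Answer: 1

Derivation:
Check each row:
  row 0: 4 empty cells -> not full
  row 1: 3 empty cells -> not full
  row 2: 0 empty cells -> FULL (clear)
  row 3: 5 empty cells -> not full
  row 4: 1 empty cell -> not full
  row 5: 1 empty cell -> not full
  row 6: 4 empty cells -> not full
  row 7: 3 empty cells -> not full
Total rows cleared: 1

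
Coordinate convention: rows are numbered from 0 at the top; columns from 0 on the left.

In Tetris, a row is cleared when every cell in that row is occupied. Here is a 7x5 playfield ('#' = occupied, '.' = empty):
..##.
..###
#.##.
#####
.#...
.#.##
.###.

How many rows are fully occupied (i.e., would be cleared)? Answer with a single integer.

Check each row:
  row 0: 3 empty cells -> not full
  row 1: 2 empty cells -> not full
  row 2: 2 empty cells -> not full
  row 3: 0 empty cells -> FULL (clear)
  row 4: 4 empty cells -> not full
  row 5: 2 empty cells -> not full
  row 6: 2 empty cells -> not full
Total rows cleared: 1

Answer: 1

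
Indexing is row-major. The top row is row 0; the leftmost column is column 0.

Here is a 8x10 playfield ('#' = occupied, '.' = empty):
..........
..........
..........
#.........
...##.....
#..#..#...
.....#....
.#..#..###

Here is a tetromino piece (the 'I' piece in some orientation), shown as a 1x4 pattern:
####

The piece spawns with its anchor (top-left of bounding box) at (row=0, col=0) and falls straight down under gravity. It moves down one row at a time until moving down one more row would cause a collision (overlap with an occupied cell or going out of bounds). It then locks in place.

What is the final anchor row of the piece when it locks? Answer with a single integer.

Spawn at (row=0, col=0). Try each row:
  row 0: fits
  row 1: fits
  row 2: fits
  row 3: blocked -> lock at row 2

Answer: 2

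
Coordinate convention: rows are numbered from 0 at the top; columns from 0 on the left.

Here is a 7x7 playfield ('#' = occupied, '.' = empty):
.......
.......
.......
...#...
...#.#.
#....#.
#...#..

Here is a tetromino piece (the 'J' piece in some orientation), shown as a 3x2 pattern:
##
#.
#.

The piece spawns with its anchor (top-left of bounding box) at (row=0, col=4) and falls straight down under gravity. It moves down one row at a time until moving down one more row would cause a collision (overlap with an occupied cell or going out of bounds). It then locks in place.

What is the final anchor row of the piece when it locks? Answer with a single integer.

Spawn at (row=0, col=4). Try each row:
  row 0: fits
  row 1: fits
  row 2: fits
  row 3: fits
  row 4: blocked -> lock at row 3

Answer: 3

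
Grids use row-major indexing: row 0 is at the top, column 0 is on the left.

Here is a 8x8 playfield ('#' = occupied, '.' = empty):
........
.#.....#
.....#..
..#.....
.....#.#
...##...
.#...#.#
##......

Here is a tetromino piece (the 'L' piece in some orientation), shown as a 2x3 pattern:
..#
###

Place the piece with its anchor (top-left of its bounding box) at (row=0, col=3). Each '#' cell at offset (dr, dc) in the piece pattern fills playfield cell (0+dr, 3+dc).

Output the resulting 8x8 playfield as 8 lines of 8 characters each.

Answer: .....#..
.#.###.#
.....#..
..#.....
.....#.#
...##...
.#...#.#
##......

Derivation:
Fill (0+0,3+2) = (0,5)
Fill (0+1,3+0) = (1,3)
Fill (0+1,3+1) = (1,4)
Fill (0+1,3+2) = (1,5)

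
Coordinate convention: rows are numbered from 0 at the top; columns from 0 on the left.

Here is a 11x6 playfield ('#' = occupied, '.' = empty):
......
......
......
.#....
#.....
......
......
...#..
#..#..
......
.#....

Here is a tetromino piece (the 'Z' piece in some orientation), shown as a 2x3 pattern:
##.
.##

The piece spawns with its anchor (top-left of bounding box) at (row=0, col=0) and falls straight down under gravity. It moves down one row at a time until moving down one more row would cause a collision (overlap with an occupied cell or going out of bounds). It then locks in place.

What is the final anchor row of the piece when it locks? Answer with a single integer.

Spawn at (row=0, col=0). Try each row:
  row 0: fits
  row 1: fits
  row 2: blocked -> lock at row 1

Answer: 1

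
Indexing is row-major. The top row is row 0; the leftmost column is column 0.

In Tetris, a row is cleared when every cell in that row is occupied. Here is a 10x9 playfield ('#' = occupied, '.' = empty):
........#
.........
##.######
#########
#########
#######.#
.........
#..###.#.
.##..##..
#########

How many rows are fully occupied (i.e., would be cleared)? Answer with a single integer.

Check each row:
  row 0: 8 empty cells -> not full
  row 1: 9 empty cells -> not full
  row 2: 1 empty cell -> not full
  row 3: 0 empty cells -> FULL (clear)
  row 4: 0 empty cells -> FULL (clear)
  row 5: 1 empty cell -> not full
  row 6: 9 empty cells -> not full
  row 7: 4 empty cells -> not full
  row 8: 5 empty cells -> not full
  row 9: 0 empty cells -> FULL (clear)
Total rows cleared: 3

Answer: 3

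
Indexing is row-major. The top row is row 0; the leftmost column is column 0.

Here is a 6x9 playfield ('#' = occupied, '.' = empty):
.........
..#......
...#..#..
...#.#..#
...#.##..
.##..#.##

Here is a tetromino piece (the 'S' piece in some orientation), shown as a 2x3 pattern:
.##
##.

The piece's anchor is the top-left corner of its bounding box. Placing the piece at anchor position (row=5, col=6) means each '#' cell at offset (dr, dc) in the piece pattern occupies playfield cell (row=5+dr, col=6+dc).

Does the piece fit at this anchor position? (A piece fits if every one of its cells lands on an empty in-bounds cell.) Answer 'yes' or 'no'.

Answer: no

Derivation:
Check each piece cell at anchor (5, 6):
  offset (0,1) -> (5,7): occupied ('#') -> FAIL
  offset (0,2) -> (5,8): occupied ('#') -> FAIL
  offset (1,0) -> (6,6): out of bounds -> FAIL
  offset (1,1) -> (6,7): out of bounds -> FAIL
All cells valid: no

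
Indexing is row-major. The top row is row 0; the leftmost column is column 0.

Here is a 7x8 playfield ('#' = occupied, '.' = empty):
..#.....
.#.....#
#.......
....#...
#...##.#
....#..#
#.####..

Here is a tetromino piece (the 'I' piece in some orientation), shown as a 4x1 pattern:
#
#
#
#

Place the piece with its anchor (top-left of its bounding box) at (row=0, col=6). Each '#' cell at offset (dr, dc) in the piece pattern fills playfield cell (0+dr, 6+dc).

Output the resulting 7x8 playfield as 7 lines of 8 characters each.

Fill (0+0,6+0) = (0,6)
Fill (0+1,6+0) = (1,6)
Fill (0+2,6+0) = (2,6)
Fill (0+3,6+0) = (3,6)

Answer: ..#...#.
.#....##
#.....#.
....#.#.
#...##.#
....#..#
#.####..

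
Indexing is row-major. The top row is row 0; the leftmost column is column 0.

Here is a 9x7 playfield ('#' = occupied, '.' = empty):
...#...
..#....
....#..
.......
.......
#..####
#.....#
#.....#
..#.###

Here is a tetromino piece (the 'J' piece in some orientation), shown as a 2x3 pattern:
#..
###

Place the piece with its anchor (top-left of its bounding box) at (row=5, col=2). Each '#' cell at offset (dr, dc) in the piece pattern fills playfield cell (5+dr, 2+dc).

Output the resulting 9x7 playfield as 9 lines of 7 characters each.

Answer: ...#...
..#....
....#..
.......
.......
#.#####
#.###.#
#.....#
..#.###

Derivation:
Fill (5+0,2+0) = (5,2)
Fill (5+1,2+0) = (6,2)
Fill (5+1,2+1) = (6,3)
Fill (5+1,2+2) = (6,4)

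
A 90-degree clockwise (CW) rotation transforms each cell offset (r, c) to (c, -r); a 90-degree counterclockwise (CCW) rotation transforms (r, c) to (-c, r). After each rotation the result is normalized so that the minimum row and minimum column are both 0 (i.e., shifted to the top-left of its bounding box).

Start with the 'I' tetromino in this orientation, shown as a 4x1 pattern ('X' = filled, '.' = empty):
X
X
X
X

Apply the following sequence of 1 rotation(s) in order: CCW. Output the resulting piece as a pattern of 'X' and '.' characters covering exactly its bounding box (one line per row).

Start:
X
X
X
X
After rotation 1 (CCW):
XXXX

Answer: XXXX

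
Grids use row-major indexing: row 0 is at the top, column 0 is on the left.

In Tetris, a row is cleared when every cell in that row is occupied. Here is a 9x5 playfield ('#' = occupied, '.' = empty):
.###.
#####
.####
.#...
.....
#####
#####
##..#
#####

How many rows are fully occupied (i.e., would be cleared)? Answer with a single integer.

Check each row:
  row 0: 2 empty cells -> not full
  row 1: 0 empty cells -> FULL (clear)
  row 2: 1 empty cell -> not full
  row 3: 4 empty cells -> not full
  row 4: 5 empty cells -> not full
  row 5: 0 empty cells -> FULL (clear)
  row 6: 0 empty cells -> FULL (clear)
  row 7: 2 empty cells -> not full
  row 8: 0 empty cells -> FULL (clear)
Total rows cleared: 4

Answer: 4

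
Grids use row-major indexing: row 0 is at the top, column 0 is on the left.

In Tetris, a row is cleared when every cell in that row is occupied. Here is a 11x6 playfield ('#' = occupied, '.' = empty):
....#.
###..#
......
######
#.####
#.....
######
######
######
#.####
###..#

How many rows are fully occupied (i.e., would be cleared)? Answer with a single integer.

Check each row:
  row 0: 5 empty cells -> not full
  row 1: 2 empty cells -> not full
  row 2: 6 empty cells -> not full
  row 3: 0 empty cells -> FULL (clear)
  row 4: 1 empty cell -> not full
  row 5: 5 empty cells -> not full
  row 6: 0 empty cells -> FULL (clear)
  row 7: 0 empty cells -> FULL (clear)
  row 8: 0 empty cells -> FULL (clear)
  row 9: 1 empty cell -> not full
  row 10: 2 empty cells -> not full
Total rows cleared: 4

Answer: 4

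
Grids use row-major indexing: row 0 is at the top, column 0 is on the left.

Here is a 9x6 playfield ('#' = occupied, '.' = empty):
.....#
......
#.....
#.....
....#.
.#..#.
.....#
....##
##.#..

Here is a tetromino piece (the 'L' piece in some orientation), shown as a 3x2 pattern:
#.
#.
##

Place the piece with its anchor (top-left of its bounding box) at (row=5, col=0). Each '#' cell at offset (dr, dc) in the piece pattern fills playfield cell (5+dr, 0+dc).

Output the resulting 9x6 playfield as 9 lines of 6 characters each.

Fill (5+0,0+0) = (5,0)
Fill (5+1,0+0) = (6,0)
Fill (5+2,0+0) = (7,0)
Fill (5+2,0+1) = (7,1)

Answer: .....#
......
#.....
#.....
....#.
##..#.
#....#
##..##
##.#..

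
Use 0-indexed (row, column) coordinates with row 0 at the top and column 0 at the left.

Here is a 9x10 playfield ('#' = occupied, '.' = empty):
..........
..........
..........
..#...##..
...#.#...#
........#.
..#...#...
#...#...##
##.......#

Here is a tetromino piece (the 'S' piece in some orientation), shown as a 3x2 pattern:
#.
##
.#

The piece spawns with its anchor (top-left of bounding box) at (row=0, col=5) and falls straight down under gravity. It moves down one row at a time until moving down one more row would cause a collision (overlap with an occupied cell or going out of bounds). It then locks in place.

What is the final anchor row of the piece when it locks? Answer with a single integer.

Answer: 0

Derivation:
Spawn at (row=0, col=5). Try each row:
  row 0: fits
  row 1: blocked -> lock at row 0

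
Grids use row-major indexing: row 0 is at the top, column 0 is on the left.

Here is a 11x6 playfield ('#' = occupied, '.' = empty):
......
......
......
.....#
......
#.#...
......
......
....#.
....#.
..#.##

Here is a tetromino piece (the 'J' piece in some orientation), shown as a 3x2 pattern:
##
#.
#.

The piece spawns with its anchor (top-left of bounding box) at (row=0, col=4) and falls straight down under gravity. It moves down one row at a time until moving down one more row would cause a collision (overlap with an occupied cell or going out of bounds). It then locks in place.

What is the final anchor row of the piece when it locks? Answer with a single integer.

Spawn at (row=0, col=4). Try each row:
  row 0: fits
  row 1: fits
  row 2: fits
  row 3: blocked -> lock at row 2

Answer: 2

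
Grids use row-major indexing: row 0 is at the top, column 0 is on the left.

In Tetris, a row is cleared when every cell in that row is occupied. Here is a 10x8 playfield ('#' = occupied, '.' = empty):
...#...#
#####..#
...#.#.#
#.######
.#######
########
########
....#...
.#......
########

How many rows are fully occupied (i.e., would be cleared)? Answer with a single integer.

Answer: 3

Derivation:
Check each row:
  row 0: 6 empty cells -> not full
  row 1: 2 empty cells -> not full
  row 2: 5 empty cells -> not full
  row 3: 1 empty cell -> not full
  row 4: 1 empty cell -> not full
  row 5: 0 empty cells -> FULL (clear)
  row 6: 0 empty cells -> FULL (clear)
  row 7: 7 empty cells -> not full
  row 8: 7 empty cells -> not full
  row 9: 0 empty cells -> FULL (clear)
Total rows cleared: 3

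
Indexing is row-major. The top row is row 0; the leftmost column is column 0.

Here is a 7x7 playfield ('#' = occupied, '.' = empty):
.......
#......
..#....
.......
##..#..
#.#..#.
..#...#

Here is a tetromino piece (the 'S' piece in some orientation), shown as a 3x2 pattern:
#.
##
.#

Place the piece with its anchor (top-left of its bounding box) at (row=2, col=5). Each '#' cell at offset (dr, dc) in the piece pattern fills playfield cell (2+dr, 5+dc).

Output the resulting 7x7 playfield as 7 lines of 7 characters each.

Fill (2+0,5+0) = (2,5)
Fill (2+1,5+0) = (3,5)
Fill (2+1,5+1) = (3,6)
Fill (2+2,5+1) = (4,6)

Answer: .......
#......
..#..#.
.....##
##..#.#
#.#..#.
..#...#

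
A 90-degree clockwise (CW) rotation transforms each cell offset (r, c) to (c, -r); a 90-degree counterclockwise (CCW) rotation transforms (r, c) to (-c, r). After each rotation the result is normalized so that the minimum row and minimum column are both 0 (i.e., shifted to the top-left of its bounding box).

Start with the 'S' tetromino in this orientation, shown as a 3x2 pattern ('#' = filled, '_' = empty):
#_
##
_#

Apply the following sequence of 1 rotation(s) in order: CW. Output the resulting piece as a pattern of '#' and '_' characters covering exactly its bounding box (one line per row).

Answer: _##
##_

Derivation:
Start:
#_
##
_#
After rotation 1 (CW):
_##
##_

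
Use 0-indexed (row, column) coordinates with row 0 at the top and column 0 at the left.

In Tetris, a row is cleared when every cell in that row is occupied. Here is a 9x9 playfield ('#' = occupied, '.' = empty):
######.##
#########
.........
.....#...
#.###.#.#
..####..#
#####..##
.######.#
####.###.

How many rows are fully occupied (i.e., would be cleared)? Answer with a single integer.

Check each row:
  row 0: 1 empty cell -> not full
  row 1: 0 empty cells -> FULL (clear)
  row 2: 9 empty cells -> not full
  row 3: 8 empty cells -> not full
  row 4: 3 empty cells -> not full
  row 5: 4 empty cells -> not full
  row 6: 2 empty cells -> not full
  row 7: 2 empty cells -> not full
  row 8: 2 empty cells -> not full
Total rows cleared: 1

Answer: 1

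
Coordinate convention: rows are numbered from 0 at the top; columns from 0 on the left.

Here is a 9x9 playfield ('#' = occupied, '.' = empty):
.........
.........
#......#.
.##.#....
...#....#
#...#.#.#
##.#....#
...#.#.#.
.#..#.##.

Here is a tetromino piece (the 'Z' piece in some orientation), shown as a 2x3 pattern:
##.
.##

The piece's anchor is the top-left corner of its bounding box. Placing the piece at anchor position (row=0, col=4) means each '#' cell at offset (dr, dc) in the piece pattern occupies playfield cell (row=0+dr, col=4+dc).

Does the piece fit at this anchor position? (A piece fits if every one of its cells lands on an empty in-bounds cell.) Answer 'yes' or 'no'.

Check each piece cell at anchor (0, 4):
  offset (0,0) -> (0,4): empty -> OK
  offset (0,1) -> (0,5): empty -> OK
  offset (1,1) -> (1,5): empty -> OK
  offset (1,2) -> (1,6): empty -> OK
All cells valid: yes

Answer: yes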